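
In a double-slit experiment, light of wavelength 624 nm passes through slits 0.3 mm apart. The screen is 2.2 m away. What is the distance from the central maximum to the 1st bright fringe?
y = mλL/d = 4.576 mm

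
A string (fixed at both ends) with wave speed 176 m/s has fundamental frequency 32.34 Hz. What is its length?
L = v/(2f₁) = 2.721 m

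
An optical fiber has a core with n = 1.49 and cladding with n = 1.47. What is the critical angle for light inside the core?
θc = arcsin(n_cladding/n_core) = 80.6°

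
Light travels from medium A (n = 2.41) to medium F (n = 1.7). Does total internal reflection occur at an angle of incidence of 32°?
θc = arcsin(n₂/n₁) = 44.86°; 32° < θc, so no — the ray refracts.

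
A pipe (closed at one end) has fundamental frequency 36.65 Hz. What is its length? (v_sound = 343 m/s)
L = v/(4f₁) = 2.34 m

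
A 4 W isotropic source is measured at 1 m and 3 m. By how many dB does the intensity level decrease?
Δβ = 20·log₁₀(r₂/r₁) = 9.542 dB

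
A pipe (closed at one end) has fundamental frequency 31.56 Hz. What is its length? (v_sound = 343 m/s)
L = v/(4f₁) = 2.717 m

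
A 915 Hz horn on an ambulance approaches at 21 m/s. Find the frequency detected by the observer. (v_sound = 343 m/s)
f_obs = f·v/(v − v_s) = 974.7 Hz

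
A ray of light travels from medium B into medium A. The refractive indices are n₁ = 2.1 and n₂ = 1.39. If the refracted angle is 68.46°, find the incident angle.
sin θ₁ = (n₂/n₁)·sin θ₂ → θ₁ = 38°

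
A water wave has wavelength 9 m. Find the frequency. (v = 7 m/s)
f = v/λ = 0.7778 Hz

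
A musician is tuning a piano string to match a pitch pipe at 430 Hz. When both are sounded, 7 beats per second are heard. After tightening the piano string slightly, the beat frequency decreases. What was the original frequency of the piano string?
423 Hz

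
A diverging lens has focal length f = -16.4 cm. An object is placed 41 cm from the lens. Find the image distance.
1/di = 1/f − 1/do → di = -11.71 cm (virtual image)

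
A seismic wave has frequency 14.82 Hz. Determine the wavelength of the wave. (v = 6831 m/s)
λ = v/f = 460.9 m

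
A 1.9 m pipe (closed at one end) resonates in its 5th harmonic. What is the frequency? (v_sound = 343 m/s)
fₙ = nv/(4L) = 225.7 Hz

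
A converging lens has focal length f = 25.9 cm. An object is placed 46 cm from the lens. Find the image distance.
1/di = 1/f − 1/do → di = 59.27 cm (real image)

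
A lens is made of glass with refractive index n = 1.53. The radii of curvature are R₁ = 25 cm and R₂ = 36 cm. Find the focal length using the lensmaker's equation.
1/f = (n − 1)(1/R₁ − 1/R₂) → f = 154.4 cm (converging lens)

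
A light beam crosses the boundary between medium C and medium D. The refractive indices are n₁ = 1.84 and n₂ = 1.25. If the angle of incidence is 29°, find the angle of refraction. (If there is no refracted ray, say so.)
sin θ₂ = (n₁/n₂)·sin θ₁ = 0.7136 → θ₂ = 45.53°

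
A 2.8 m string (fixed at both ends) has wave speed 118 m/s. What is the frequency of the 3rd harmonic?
fₙ = nv/(2L) = 63.21 Hz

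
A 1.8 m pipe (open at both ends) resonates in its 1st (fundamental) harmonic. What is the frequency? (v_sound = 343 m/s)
fₙ = nv/(2L) = 95.28 Hz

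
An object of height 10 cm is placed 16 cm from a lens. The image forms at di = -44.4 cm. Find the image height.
hi = (-di/do) × ho = 27.75 cm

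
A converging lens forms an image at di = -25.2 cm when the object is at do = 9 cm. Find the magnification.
M = −di/do = 2.8 (upright image)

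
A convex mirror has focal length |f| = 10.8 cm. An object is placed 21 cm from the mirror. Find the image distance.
f = −10.8 cm (convex); 1/di = 1/f − 1/do → di = -7.132 cm (virtual image, behind mirror)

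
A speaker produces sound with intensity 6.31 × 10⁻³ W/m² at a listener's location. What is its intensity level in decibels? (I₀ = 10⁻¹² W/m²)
β = 10·log₁₀(I/I₀) = 98 dB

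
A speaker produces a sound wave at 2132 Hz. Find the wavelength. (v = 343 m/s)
λ = v/f = 0.1609 m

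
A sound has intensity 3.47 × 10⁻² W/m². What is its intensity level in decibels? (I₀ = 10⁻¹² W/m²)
β = 10·log₁₀(I/I₀) = 105.4 dB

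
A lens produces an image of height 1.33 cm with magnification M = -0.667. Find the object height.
ho = |hi|/|M| = 1.994 cm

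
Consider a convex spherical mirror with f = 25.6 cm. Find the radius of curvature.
R = 2|f| = 51.2 cm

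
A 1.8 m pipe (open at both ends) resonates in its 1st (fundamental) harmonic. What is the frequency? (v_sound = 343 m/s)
fₙ = nv/(2L) = 95.28 Hz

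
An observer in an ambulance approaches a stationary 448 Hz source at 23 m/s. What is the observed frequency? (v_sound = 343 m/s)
f_obs = f·(v + v_o)/v = 478 Hz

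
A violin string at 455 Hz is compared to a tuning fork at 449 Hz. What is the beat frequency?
6 Hz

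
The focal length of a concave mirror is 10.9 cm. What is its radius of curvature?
R = 2|f| = 21.8 cm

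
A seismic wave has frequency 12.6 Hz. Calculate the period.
T = 1/f = 0.07937 s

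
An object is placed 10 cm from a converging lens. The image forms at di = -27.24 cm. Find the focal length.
1/f = 1/do + 1/di → f = 15.8 cm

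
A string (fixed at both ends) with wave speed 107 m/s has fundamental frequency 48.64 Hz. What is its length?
L = v/(2f₁) = 1.1 m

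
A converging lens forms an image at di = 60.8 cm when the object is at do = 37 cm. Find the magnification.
M = −di/do = -1.643 (inverted image)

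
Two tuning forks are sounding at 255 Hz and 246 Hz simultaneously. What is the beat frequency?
9 Hz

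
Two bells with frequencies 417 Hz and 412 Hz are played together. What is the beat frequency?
5 Hz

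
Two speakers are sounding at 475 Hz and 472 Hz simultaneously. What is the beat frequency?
3 Hz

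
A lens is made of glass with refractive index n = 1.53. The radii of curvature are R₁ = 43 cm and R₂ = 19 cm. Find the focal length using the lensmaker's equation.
1/f = (n − 1)(1/R₁ − 1/R₂) → f = -64.23 cm (diverging lens)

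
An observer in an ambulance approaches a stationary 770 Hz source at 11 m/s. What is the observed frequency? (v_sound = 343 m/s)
f_obs = f·(v + v_o)/v = 794.7 Hz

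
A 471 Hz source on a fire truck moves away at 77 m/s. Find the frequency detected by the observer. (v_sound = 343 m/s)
f_obs = f·v/(v + v_s) = 384.6 Hz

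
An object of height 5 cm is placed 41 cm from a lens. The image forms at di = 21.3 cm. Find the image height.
hi = (-di/do) × ho = -2.598 cm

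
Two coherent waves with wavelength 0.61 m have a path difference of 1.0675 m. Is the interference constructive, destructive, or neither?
neither (partial) — path difference = 1.75λ, neither a whole number of wavelengths nor an odd multiple of λ/2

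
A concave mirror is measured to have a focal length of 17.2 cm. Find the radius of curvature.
R = 2|f| = 34.4 cm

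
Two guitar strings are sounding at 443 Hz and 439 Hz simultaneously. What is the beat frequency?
4 Hz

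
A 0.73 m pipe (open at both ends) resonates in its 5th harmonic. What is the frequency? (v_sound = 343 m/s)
fₙ = nv/(2L) = 1175 Hz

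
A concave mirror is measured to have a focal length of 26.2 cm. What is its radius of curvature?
R = 2|f| = 52.4 cm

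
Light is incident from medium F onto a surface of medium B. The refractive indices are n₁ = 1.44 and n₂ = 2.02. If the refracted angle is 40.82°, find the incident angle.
sin θ₁ = (n₂/n₁)·sin θ₂ → θ₁ = 66.49°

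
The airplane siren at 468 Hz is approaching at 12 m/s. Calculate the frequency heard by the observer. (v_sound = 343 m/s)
f_obs = f·v/(v − v_s) = 485 Hz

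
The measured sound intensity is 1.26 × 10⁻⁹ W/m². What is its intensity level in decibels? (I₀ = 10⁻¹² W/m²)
β = 10·log₁₀(I/I₀) = 31 dB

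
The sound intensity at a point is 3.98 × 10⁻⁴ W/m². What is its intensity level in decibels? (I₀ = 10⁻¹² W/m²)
β = 10·log₁₀(I/I₀) = 86 dB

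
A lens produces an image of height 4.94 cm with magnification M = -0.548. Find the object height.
ho = |hi|/|M| = 9.015 cm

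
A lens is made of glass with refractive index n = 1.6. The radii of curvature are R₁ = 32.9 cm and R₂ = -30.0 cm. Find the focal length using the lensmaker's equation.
1/f = (n − 1)(1/R₁ − 1/R₂) → f = 26.15 cm (converging lens)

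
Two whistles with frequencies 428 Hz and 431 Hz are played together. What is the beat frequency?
3 Hz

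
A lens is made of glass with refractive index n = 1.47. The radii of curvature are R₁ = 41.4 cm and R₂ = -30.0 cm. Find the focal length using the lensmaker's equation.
1/f = (n − 1)(1/R₁ − 1/R₂) → f = 37.01 cm (converging lens)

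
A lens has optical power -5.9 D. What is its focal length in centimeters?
f = 1/P = -16.95 cm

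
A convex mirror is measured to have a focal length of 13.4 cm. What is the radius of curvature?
R = 2|f| = 26.8 cm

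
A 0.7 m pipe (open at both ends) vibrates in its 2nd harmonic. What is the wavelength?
λₙ = 2L/n = 0.7 m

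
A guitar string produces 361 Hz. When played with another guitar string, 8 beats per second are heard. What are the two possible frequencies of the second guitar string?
f₂ = 361 ± 8 Hz → 369 Hz or 353 Hz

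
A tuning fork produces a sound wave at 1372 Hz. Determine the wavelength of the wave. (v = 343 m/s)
λ = v/f = 0.25 m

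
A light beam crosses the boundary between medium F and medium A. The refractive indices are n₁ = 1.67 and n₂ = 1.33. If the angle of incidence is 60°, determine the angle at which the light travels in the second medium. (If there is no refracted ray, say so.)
sin θ₂ = (n₁/n₂)·sin θ₁ = 1.087 > 1, so there is no refracted ray — the light undergoes total internal reflection.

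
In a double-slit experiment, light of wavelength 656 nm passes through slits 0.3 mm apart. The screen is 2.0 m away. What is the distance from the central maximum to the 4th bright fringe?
y = mλL/d = 17.49 mm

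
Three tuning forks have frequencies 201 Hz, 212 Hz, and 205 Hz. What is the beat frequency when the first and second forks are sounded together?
11 Hz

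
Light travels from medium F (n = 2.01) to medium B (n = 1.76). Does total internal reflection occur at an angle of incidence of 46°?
θc = arcsin(n₂/n₁) = 61.12°; 46° < θc, so no — the ray refracts.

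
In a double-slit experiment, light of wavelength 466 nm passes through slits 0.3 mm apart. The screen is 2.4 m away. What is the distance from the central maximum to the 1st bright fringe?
y = mλL/d = 3.728 mm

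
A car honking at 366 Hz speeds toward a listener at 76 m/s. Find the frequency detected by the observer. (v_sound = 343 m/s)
f_obs = f·v/(v − v_s) = 470.2 Hz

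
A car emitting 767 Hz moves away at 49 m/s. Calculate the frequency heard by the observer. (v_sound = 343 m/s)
f_obs = f·v/(v + v_s) = 671.1 Hz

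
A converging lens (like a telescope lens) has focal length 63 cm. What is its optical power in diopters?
P = 1/f = 1.587 D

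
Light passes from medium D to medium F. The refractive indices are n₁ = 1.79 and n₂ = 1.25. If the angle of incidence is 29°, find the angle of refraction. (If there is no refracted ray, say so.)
sin θ₂ = (n₁/n₂)·sin θ₁ = 0.6942 → θ₂ = 43.97°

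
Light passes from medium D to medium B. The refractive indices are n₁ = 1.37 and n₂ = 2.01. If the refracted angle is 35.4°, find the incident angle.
sin θ₁ = (n₂/n₁)·sin θ₂ → θ₁ = 58.2°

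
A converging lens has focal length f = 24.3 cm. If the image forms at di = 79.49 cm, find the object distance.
1/do = 1/f − 1/di → do = 35 cm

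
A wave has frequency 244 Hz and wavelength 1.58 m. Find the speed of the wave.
v = fλ = 385.5 m/s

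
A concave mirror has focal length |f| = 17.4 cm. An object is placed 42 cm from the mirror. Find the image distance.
f = +17.4 cm (concave); 1/di = 1/f − 1/do → di = 29.71 cm (real image, in front of mirror)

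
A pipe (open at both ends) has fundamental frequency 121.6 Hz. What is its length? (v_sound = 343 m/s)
L = v/(2f₁) = 1.41 m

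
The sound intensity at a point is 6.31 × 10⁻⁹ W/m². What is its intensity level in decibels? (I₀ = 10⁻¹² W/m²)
β = 10·log₁₀(I/I₀) = 38 dB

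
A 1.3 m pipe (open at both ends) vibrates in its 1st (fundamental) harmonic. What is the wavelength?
λₙ = 2L/n = 2.6 m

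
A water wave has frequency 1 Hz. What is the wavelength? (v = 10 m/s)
λ = v/f = 10 m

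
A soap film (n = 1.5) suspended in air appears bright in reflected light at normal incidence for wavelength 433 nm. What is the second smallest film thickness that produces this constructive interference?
2nt = (m − ½)λ with m = 2 → t = (m − ½)λ/(2n) = 216.5 nm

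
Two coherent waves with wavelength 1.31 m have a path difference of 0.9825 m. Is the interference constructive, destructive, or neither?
neither (partial) — path difference = 0.75λ, neither a whole number of wavelengths nor an odd multiple of λ/2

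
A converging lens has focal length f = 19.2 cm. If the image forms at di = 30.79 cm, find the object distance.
1/do = 1/f − 1/di → do = 51.01 cm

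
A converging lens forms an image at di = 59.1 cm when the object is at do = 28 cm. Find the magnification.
M = −di/do = -2.111 (inverted image)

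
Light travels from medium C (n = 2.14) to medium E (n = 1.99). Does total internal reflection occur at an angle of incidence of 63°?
θc = arcsin(n₂/n₁) = 68.42°; 63° < θc, so no — the ray refracts.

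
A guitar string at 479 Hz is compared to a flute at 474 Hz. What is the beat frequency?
5 Hz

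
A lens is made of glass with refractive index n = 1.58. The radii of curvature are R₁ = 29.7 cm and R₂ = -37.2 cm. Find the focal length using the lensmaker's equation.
1/f = (n − 1)(1/R₁ − 1/R₂) → f = 28.47 cm (converging lens)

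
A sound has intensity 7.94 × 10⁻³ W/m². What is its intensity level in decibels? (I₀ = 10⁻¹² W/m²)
β = 10·log₁₀(I/I₀) = 99 dB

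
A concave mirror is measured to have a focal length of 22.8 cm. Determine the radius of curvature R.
R = 2|f| = 45.6 cm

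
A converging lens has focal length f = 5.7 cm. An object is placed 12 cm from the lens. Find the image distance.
1/di = 1/f − 1/do → di = 10.86 cm (real image)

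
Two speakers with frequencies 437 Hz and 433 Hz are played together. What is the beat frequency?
4 Hz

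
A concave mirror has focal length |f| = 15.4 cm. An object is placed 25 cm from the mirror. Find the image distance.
f = +15.4 cm (concave); 1/di = 1/f − 1/do → di = 40.1 cm (real image, in front of mirror)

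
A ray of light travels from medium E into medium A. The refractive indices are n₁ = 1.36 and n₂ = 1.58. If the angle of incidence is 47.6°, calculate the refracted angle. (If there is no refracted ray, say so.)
sin θ₂ = (n₁/n₂)·sin θ₁ = 0.6356 → θ₂ = 39.47°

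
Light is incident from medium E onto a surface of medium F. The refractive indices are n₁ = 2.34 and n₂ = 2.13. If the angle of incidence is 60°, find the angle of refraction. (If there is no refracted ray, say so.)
sin θ₂ = (n₁/n₂)·sin θ₁ = 0.9514 → θ₂ = 72.07°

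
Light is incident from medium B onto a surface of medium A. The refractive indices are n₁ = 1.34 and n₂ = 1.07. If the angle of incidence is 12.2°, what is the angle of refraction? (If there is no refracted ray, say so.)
sin θ₂ = (n₁/n₂)·sin θ₁ = 0.2646 → θ₂ = 15.35°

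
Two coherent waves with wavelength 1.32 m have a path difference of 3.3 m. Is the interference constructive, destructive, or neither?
destructive — path difference = 2.5λ, an odd multiple of λ/2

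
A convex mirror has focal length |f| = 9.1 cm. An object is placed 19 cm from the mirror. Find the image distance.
f = −9.1 cm (convex); 1/di = 1/f − 1/do → di = -6.153 cm (virtual image, behind mirror)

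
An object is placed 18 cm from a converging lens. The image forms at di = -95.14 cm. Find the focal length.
1/f = 1/do + 1/di → f = 22.2 cm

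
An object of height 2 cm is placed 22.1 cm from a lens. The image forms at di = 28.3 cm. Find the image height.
hi = (-di/do) × ho = -2.561 cm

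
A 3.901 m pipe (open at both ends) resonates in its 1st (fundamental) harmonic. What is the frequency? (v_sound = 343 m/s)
fₙ = nv/(2L) = 43.96 Hz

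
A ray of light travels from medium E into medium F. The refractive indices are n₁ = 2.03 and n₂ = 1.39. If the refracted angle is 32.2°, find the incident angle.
sin θ₁ = (n₂/n₁)·sin θ₂ → θ₁ = 21.4°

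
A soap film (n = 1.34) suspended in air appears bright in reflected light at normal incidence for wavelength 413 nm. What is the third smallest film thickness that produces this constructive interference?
2nt = (m − ½)λ with m = 3 → t = (m − ½)λ/(2n) = 385.3 nm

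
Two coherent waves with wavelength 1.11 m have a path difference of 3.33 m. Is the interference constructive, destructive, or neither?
constructive — path difference = 3λ, a whole number of wavelengths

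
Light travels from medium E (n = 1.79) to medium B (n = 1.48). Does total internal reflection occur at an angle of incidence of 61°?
θc = arcsin(n₂/n₁) = 55.77°; 61° > θc, so yes — total internal reflection.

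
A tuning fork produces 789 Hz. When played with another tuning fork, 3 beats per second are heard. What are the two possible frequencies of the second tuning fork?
f₂ = 789 ± 3 Hz → 792 Hz or 786 Hz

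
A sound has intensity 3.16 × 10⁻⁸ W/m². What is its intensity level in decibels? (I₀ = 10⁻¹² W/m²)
β = 10·log₁₀(I/I₀) = 45 dB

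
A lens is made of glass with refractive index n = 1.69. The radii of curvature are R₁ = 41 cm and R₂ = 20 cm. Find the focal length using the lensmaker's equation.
1/f = (n − 1)(1/R₁ − 1/R₂) → f = -56.59 cm (diverging lens)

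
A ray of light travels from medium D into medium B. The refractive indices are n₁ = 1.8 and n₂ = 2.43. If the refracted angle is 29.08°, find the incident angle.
sin θ₁ = (n₂/n₁)·sin θ₂ → θ₁ = 41.01°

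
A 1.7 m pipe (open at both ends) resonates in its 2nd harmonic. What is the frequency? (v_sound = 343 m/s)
fₙ = nv/(2L) = 201.8 Hz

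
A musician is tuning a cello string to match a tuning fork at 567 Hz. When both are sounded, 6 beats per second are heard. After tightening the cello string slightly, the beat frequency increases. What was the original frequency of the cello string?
573 Hz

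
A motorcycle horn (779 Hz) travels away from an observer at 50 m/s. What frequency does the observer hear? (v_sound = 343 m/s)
f_obs = f·v/(v + v_s) = 679.9 Hz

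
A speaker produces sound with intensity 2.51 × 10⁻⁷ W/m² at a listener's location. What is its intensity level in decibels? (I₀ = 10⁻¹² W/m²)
β = 10·log₁₀(I/I₀) = 54 dB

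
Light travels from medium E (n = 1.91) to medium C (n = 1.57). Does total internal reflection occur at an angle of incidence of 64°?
θc = arcsin(n₂/n₁) = 55.28°; 64° > θc, so yes — total internal reflection.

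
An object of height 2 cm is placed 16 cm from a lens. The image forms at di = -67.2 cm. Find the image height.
hi = (-di/do) × ho = 8.4 cm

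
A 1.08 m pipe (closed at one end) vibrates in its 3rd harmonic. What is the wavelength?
λₙ = 4L/n = 1.44 m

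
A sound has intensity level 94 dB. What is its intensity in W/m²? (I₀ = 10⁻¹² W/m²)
I = I₀·10^(β/10) = 2.51 × 10⁻³ W/m²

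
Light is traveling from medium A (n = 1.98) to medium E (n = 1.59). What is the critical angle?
θc = arcsin(n₂/n₁) = 53.42°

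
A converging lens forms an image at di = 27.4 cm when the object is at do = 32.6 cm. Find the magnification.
M = −di/do = -0.8405 (inverted image)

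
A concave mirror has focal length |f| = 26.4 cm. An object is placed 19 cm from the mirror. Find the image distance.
f = +26.4 cm (concave); 1/di = 1/f − 1/do → di = -67.78 cm (virtual image, behind mirror)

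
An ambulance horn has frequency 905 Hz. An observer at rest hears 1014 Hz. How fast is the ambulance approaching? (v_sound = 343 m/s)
v_s = v·(1 − f/f_obs) = 36.87 m/s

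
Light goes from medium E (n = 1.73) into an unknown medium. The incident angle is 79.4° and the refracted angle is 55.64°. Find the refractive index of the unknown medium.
n₂ = n₁·sin θ₁ / sin θ₂ = 2.06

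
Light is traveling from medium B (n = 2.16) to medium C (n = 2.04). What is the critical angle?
θc = arcsin(n₂/n₁) = 70.81°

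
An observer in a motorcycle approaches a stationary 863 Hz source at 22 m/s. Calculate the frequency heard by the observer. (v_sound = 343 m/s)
f_obs = f·(v + v_o)/v = 918.4 Hz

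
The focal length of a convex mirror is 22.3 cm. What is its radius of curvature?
R = 2|f| = 44.6 cm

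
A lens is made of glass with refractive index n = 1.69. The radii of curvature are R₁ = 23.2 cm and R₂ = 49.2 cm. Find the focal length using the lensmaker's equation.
1/f = (n − 1)(1/R₁ − 1/R₂) → f = 63.63 cm (converging lens)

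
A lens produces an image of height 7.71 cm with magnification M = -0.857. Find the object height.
ho = |hi|/|M| = 8.996 cm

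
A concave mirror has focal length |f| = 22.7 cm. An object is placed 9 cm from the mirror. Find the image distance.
f = +22.7 cm (concave); 1/di = 1/f − 1/do → di = -14.91 cm (virtual image, behind mirror)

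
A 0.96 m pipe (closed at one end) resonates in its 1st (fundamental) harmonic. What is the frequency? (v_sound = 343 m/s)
fₙ = nv/(4L) = 89.32 Hz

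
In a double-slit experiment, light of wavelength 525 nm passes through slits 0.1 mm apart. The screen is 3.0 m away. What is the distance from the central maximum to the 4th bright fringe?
y = mλL/d = 63 mm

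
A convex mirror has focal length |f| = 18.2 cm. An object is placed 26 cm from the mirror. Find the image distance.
f = −18.2 cm (convex); 1/di = 1/f − 1/do → di = -10.71 cm (virtual image, behind mirror)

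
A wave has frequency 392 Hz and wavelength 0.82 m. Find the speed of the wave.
v = fλ = 321.4 m/s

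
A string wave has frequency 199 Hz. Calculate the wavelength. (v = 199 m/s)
λ = v/f = 1 m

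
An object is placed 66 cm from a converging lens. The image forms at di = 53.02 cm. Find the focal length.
1/f = 1/do + 1/di → f = 29.4 cm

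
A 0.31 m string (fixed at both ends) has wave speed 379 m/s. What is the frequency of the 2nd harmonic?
fₙ = nv/(2L) = 1223 Hz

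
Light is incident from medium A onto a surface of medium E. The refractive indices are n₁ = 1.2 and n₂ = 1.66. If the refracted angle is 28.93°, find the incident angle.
sin θ₁ = (n₂/n₁)·sin θ₂ → θ₁ = 42°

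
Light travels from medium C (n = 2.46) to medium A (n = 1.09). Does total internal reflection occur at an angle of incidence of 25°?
θc = arcsin(n₂/n₁) = 26.3°; 25° < θc, so no — the ray refracts.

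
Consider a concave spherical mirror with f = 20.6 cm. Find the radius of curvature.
R = 2|f| = 41.2 cm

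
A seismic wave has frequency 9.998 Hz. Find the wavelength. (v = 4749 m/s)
λ = v/f = 475 m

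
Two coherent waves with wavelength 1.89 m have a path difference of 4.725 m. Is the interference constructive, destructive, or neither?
destructive — path difference = 2.5λ, an odd multiple of λ/2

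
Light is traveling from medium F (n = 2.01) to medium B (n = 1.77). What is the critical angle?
θc = arcsin(n₂/n₁) = 61.71°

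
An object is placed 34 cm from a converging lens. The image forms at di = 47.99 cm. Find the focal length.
1/f = 1/do + 1/di → f = 19.9 cm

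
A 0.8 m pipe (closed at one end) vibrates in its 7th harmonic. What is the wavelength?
λₙ = 4L/n = 0.4571 m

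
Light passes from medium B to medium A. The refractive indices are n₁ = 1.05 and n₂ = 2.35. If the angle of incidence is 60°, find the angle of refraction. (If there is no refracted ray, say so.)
sin θ₂ = (n₁/n₂)·sin θ₁ = 0.3869 → θ₂ = 22.76°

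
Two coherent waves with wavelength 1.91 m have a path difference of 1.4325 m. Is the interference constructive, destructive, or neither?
neither (partial) — path difference = 0.75λ, neither a whole number of wavelengths nor an odd multiple of λ/2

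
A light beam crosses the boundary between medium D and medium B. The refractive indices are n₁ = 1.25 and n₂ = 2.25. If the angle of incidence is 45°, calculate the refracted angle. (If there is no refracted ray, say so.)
sin θ₂ = (n₁/n₂)·sin θ₁ = 0.3928 → θ₂ = 23.13°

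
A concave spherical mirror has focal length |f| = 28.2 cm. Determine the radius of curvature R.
R = 2|f| = 56.4 cm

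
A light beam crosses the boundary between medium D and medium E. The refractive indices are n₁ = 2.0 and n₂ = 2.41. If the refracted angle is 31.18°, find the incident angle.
sin θ₁ = (n₂/n₁)·sin θ₂ → θ₁ = 38.6°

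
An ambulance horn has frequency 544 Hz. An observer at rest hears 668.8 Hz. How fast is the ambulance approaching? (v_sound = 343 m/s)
v_s = v·(1 − f/f_obs) = 64 m/s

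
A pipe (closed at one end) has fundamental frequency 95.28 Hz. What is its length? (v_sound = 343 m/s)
L = v/(4f₁) = 0.9 m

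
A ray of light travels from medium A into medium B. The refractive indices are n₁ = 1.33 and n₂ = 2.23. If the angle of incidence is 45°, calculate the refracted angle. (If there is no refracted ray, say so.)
sin θ₂ = (n₁/n₂)·sin θ₁ = 0.4217 → θ₂ = 24.94°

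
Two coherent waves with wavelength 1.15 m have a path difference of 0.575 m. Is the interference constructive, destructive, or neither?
destructive — path difference = 0.5λ, an odd multiple of λ/2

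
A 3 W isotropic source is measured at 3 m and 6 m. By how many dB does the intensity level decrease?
Δβ = 20·log₁₀(r₂/r₁) = 6.021 dB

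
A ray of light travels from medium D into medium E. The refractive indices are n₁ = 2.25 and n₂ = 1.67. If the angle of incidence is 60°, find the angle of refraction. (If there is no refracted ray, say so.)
sin θ₂ = (n₁/n₂)·sin θ₁ = 1.167 > 1, so there is no refracted ray — the light undergoes total internal reflection.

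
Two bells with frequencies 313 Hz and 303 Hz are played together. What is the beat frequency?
10 Hz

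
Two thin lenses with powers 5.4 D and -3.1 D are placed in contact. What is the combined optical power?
P_total = P₁ + P₂ = 2.3 D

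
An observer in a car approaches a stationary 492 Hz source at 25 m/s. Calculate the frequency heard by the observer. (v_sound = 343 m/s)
f_obs = f·(v + v_o)/v = 527.9 Hz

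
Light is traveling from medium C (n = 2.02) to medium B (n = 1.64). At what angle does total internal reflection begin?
θc = arcsin(n₂/n₁) = 54.28°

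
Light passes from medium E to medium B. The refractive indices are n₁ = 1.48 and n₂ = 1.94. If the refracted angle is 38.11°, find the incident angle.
sin θ₁ = (n₂/n₁)·sin θ₂ → θ₁ = 54°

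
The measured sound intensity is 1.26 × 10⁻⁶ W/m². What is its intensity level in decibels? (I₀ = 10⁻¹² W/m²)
β = 10·log₁₀(I/I₀) = 61 dB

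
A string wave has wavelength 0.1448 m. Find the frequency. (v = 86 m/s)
f = v/λ = 593.9 Hz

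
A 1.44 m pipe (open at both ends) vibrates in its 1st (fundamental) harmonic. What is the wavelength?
λₙ = 2L/n = 2.88 m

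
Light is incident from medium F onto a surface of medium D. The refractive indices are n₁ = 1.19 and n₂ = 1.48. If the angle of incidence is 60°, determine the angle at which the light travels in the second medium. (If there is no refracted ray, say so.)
sin θ₂ = (n₁/n₂)·sin θ₁ = 0.6963 → θ₂ = 44.13°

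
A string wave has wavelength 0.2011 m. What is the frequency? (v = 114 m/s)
f = v/λ = 566.9 Hz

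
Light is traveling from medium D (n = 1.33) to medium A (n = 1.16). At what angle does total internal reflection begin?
θc = arcsin(n₂/n₁) = 60.71°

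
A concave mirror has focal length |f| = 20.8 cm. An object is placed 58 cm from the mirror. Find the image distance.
f = +20.8 cm (concave); 1/di = 1/f − 1/do → di = 32.43 cm (real image, in front of mirror)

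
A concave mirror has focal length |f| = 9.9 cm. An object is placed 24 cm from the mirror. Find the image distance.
f = +9.9 cm (concave); 1/di = 1/f − 1/do → di = 16.85 cm (real image, in front of mirror)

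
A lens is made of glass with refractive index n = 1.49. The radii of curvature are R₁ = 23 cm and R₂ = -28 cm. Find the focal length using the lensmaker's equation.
1/f = (n − 1)(1/R₁ − 1/R₂) → f = 25.77 cm (converging lens)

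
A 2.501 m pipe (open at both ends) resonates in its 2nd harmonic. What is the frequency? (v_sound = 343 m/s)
fₙ = nv/(2L) = 137.1 Hz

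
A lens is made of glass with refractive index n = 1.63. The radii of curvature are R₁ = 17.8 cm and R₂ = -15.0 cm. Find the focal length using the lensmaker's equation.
1/f = (n − 1)(1/R₁ − 1/R₂) → f = 12.92 cm (converging lens)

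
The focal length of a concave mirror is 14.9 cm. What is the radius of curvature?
R = 2|f| = 29.8 cm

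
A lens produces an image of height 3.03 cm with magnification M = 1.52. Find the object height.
ho = |hi|/|M| = 1.993 cm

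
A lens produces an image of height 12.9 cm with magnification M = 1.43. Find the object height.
ho = |hi|/|M| = 9.021 cm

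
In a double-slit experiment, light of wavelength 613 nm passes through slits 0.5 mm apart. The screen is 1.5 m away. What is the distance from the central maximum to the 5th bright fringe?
y = mλL/d = 9.195 mm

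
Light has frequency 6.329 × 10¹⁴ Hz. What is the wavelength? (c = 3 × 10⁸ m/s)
λ = c/f = 474 nm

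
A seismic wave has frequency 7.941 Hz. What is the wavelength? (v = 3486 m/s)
λ = v/f = 439 m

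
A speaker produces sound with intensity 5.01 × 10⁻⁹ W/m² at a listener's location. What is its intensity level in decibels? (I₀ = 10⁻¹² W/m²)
β = 10·log₁₀(I/I₀) = 37 dB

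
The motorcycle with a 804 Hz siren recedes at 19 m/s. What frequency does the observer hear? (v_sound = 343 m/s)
f_obs = f·v/(v + v_s) = 761.8 Hz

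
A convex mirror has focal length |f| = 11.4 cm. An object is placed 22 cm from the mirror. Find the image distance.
f = −11.4 cm (convex); 1/di = 1/f − 1/do → di = -7.509 cm (virtual image, behind mirror)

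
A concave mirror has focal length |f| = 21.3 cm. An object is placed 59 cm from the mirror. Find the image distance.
f = +21.3 cm (concave); 1/di = 1/f − 1/do → di = 33.33 cm (real image, in front of mirror)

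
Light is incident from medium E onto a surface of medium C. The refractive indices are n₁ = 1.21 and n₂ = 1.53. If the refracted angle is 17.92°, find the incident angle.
sin θ₁ = (n₂/n₁)·sin θ₂ → θ₁ = 22.9°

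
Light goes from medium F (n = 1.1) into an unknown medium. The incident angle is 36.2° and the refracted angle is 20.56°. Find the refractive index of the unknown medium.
n₂ = n₁·sin θ₁ / sin θ₂ = 1.85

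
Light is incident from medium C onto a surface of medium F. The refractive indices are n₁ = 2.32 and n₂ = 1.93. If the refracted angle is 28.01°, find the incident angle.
sin θ₁ = (n₂/n₁)·sin θ₂ → θ₁ = 23°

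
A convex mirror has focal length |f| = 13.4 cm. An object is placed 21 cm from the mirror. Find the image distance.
f = −13.4 cm (convex); 1/di = 1/f − 1/do → di = -8.18 cm (virtual image, behind mirror)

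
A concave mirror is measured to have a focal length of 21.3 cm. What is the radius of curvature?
R = 2|f| = 42.6 cm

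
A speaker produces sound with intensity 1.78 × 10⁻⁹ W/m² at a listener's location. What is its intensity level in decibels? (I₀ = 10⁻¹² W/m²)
β = 10·log₁₀(I/I₀) = 32.5 dB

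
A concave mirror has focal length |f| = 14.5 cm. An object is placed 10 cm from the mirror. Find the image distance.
f = +14.5 cm (concave); 1/di = 1/f − 1/do → di = -32.22 cm (virtual image, behind mirror)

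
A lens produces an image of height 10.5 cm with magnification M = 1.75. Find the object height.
ho = |hi|/|M| = 6 cm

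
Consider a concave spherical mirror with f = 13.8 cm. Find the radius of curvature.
R = 2|f| = 27.6 cm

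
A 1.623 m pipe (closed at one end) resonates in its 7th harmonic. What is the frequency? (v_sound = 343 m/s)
fₙ = nv/(4L) = 369.8 Hz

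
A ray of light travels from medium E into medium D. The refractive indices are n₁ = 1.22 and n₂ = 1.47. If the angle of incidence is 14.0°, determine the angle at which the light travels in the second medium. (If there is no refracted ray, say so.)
sin θ₂ = (n₁/n₂)·sin θ₁ = 0.2008 → θ₂ = 11.58°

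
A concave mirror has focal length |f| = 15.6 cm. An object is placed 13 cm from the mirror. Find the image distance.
f = +15.6 cm (concave); 1/di = 1/f − 1/do → di = -78 cm (virtual image, behind mirror)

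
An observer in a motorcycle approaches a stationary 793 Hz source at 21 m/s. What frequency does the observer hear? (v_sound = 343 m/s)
f_obs = f·(v + v_o)/v = 841.6 Hz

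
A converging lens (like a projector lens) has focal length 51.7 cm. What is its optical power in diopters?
P = 1/f = 1.934 D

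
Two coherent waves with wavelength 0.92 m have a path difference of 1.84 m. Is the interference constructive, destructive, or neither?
constructive — path difference = 2λ, a whole number of wavelengths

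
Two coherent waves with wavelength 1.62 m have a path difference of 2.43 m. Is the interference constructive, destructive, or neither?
destructive — path difference = 1.5λ, an odd multiple of λ/2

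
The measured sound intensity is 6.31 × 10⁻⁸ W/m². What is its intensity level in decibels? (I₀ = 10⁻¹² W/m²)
β = 10·log₁₀(I/I₀) = 48 dB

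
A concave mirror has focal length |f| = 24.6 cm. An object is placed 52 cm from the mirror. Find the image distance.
f = +24.6 cm (concave); 1/di = 1/f − 1/do → di = 46.69 cm (real image, in front of mirror)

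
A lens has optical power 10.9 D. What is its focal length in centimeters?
f = 1/P = 9.174 cm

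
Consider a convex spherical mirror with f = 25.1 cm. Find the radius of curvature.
R = 2|f| = 50.2 cm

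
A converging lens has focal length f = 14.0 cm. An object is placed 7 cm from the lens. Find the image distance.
1/di = 1/f − 1/do → di = -14 cm (virtual image)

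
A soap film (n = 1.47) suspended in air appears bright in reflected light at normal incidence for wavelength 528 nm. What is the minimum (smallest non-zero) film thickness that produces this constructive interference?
2nt = (m − ½)λ with m = 1 → t = (m − ½)λ/(2n) = 89.8 nm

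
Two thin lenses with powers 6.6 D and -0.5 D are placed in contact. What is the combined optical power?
P_total = P₁ + P₂ = 6.1 D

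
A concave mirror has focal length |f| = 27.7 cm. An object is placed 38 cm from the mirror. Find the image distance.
f = +27.7 cm (concave); 1/di = 1/f − 1/do → di = 102.2 cm (real image, in front of mirror)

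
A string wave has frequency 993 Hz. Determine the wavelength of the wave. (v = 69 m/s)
λ = v/f = 0.06949 m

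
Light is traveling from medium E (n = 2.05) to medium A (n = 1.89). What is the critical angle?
θc = arcsin(n₂/n₁) = 67.21°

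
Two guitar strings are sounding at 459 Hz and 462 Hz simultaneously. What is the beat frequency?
3 Hz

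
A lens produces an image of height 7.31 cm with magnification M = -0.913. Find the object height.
ho = |hi|/|M| = 8.007 cm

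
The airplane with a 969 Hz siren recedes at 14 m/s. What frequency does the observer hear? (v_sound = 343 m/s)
f_obs = f·v/(v + v_s) = 931 Hz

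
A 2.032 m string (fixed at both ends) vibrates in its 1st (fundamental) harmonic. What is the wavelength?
λₙ = 2L/n = 4.064 m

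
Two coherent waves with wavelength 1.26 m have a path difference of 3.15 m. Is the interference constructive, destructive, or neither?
destructive — path difference = 2.5λ, an odd multiple of λ/2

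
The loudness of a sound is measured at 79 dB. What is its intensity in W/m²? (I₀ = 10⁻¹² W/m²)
I = I₀·10^(β/10) = 7.94 × 10⁻⁵ W/m²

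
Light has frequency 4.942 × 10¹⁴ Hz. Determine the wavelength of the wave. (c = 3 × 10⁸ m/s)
λ = c/f = 607 nm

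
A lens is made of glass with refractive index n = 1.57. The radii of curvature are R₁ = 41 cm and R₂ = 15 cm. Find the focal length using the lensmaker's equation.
1/f = (n − 1)(1/R₁ − 1/R₂) → f = -41.5 cm (diverging lens)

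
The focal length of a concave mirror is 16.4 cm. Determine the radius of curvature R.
R = 2|f| = 32.8 cm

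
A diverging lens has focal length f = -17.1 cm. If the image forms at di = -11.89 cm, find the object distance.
1/do = 1/f − 1/di → do = 39.02 cm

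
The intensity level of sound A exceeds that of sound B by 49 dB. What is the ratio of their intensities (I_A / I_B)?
I_A/I_B = 10^(Δβ/10) = 79430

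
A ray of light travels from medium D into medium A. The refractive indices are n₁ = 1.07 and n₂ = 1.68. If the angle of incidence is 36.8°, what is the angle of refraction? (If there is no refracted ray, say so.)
sin θ₂ = (n₁/n₂)·sin θ₁ = 0.3815 → θ₂ = 22.43°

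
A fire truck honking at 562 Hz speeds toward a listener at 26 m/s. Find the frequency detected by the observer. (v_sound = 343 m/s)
f_obs = f·v/(v − v_s) = 608.1 Hz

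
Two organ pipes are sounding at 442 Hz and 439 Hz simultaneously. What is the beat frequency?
3 Hz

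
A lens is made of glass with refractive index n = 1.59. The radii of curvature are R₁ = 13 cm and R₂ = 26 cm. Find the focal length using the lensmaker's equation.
1/f = (n − 1)(1/R₁ − 1/R₂) → f = 44.07 cm (converging lens)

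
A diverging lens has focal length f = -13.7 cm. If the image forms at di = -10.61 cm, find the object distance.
1/do = 1/f − 1/di → do = 47.04 cm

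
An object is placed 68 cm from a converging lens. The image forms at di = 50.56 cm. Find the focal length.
1/f = 1/do + 1/di → f = 29 cm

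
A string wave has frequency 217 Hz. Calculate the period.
T = 1/f = 0.004608 s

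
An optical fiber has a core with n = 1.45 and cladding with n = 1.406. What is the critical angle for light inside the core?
θc = arcsin(n_cladding/n_core) = 75.85°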